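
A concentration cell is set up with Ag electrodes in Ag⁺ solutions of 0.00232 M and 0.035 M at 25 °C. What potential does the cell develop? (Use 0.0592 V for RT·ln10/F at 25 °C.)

0.070 V

Both half-cells are Ag⁺/Ag, so E°_cell = 0. The concentrated side is the cathode; the cell reaction moves Ag⁺ from high to low concentration with n = 1.
Q = [Ag⁺]_dilute/[Ag⁺]_conc = 0.00232/0.035 = 0.0663.
E = 0 − (0.0592/1) log Q = −(0.0592/1)(-1.179) = 0.0698 V.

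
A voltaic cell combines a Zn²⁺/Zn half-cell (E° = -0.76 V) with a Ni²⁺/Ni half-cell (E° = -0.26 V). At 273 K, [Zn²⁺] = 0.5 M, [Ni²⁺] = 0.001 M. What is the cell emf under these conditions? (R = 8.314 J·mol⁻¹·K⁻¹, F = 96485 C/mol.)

0.427 V

The Ni²⁺/Ni couple has the higher reduction potential and acts as the cathode, so E°_cell = -0.26 − (-0.76) = 0.50 V.
Balancing electrons gives n = 2; the reaction quotient is Q = [Zn²⁺]/[Ni²⁺] = 500.
E = E° − (RT/nF) ln Q = 0.50 − (8.314×273)/(2×96485) × (6.215) = 0.500 − 0.073 = 0.427 V.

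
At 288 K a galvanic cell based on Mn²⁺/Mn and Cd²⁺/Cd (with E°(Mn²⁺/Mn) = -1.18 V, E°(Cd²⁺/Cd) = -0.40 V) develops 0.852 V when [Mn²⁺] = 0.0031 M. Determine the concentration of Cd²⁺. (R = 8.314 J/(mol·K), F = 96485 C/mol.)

From the Nernst equation, ln Q = nF(E° − E)/RT = 2×96485×(0.78 − 0.852)/(8.314×288) = -5.803, so Q = 0.00302.
With Q = [Mn²⁺]/[Cd²⁺] and the known concentrations, [Cd²⁺] in the denominator gives [Cd²⁺] = 1.0 M.

1.0 M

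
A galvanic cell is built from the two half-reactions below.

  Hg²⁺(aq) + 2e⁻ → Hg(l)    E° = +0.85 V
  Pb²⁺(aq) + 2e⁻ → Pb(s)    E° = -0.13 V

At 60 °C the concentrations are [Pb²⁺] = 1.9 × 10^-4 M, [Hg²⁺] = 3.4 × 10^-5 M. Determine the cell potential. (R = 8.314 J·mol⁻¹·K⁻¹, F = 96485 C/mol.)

0.955 V

The Hg²⁺/Hg couple has the higher reduction potential and acts as the cathode, so E°_cell = +0.85 − (-0.13) = 0.98 V.
Balancing electrons gives n = 2; the reaction quotient is Q = [Pb²⁺]/[Hg²⁺] = 5.59.
E = E° − (RT/nF) ln Q = 0.98 − (8.314×333)/(2×96485) × (1.721) = 0.980 − 0.025 = 0.955 V.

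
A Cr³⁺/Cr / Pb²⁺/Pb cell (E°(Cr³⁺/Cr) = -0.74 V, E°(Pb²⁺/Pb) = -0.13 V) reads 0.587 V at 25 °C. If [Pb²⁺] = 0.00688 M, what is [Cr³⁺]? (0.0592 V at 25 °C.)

From the Nernst equation, log Q = n(E° − E)/0.0592 = 6(0.61 − 0.587)/0.0592 = 2.331, so Q = 214.
With Q = [Cr³⁺]^2/[Pb²⁺]^3 and the known concentrations, [Cr³⁺]^2 in the numerator gives [Cr³⁺] = 0.0084 M.

0.0084 M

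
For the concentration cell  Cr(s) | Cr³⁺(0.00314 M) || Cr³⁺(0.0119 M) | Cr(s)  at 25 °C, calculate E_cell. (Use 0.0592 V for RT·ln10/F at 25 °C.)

Both half-cells are Cr³⁺/Cr, so E°_cell = 0. The concentrated side is the cathode; the cell reaction moves Cr³⁺ from high to low concentration with n = 3.
Q = [Cr³⁺]_dilute/[Cr³⁺]_conc = 0.00314/0.0119 = 0.264.
E = 0 − (0.0592/3) log Q = −(0.0592/3)(-0.579) = 0.0114 V.

0.011 V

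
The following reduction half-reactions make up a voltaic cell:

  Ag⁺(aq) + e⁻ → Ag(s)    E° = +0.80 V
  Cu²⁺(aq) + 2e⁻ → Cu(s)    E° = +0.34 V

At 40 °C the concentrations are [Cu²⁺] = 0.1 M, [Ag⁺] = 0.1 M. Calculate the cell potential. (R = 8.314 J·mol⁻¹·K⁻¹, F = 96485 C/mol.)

The Ag⁺/Ag couple has the higher reduction potential and acts as the cathode, so E°_cell = +0.80 − (+0.34) = 0.46 V.
Balancing electrons gives n = 2; the reaction quotient is Q = [Cu²⁺]/[Ag⁺]^2 = 10.0.
E = E° − (RT/nF) ln Q = 0.46 − (8.314×313)/(2×96485) × (2.303) = 0.460 − 0.031 = 0.429 V.

0.429 V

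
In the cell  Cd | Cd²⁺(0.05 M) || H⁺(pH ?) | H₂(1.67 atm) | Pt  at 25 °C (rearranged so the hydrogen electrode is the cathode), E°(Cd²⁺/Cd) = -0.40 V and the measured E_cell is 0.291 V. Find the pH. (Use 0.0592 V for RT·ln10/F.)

pH = 2.38

E°_cell = 0.40 V and n = 2.
log Q = n(E° − E)/0.0592 = 2×(0.40 − 0.291)/0.0592 = 3.682.
With Q = [Cd²⁺]·P(H₂) / [H⁺]^2, solving for [H⁺] gives log[H⁺] = -2.380, so pH = 2.38.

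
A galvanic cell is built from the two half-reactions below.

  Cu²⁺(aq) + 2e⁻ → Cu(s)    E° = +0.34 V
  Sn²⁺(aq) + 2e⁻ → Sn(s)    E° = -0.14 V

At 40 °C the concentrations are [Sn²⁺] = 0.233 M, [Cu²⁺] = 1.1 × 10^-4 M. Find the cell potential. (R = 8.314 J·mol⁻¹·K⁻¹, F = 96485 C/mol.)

The Cu²⁺/Cu couple has the higher reduction potential and acts as the cathode, so E°_cell = +0.34 − (-0.14) = 0.48 V.
Balancing electrons gives n = 2; the reaction quotient is Q = [Sn²⁺]/[Cu²⁺] = 2120.
E = E° − (RT/nF) ln Q = 0.48 − (8.314×313)/(2×96485) × (7.658) = 0.480 − 0.103 = 0.377 V.

0.377 V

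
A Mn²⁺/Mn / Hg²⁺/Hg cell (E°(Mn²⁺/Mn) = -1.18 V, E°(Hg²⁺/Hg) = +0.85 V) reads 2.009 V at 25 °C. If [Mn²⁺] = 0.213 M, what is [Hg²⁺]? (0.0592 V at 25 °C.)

From the Nernst equation, log Q = n(E° − E)/0.0592 = 2(2.03 − 2.009)/0.0592 = 0.709, so Q = 5.12.
With Q = [Mn²⁺]/[Hg²⁺] and the known concentrations, [Hg²⁺] in the denominator gives [Hg²⁺] = 0.042 M.

0.042 M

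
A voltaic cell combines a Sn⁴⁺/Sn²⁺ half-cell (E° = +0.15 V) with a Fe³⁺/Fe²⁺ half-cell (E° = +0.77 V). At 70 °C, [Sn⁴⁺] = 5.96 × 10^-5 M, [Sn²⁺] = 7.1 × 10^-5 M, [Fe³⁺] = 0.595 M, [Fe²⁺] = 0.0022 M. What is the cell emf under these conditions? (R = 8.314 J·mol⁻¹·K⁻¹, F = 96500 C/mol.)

The Fe³⁺/Fe²⁺ couple has the higher reduction potential and acts as the cathode, so E°_cell = +0.77 − (+0.15) = 0.62 V.
Balancing electrons gives n = 2; the reaction quotient is Q = [Sn⁴⁺]·[Fe²⁺]^2/([Sn²⁺]·[Fe³⁺]^2) = 1.15 × 10^-5.
E = E° − (RT/nF) ln Q = 0.62 − (8.314×343)/(2×96500) × (-11.375) = 0.620 + 0.168 = 0.788 V.

0.788 V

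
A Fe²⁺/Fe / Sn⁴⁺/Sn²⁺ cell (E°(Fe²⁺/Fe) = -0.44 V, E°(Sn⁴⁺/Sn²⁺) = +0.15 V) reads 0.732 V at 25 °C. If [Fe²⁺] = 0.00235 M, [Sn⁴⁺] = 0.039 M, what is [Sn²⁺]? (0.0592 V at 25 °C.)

From the Nernst equation, log Q = n(E° − E)/0.0592 = 2(0.59 − 0.732)/0.0592 = -4.797, so Q = 1.59 × 10^-5.
With Q = [Fe²⁺]·[Sn²⁺]/[Sn⁴⁺] and the known concentrations, [Sn²⁺] in the numerator gives [Sn²⁺] = 2.6 × 10^-4 M.

2.6 × 10^-4 M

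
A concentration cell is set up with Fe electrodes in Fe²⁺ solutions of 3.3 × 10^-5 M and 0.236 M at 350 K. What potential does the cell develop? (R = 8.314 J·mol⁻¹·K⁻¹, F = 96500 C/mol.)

0.13 V

Both half-cells are Fe²⁺/Fe, so E°_cell = 0. The concentrated side is the cathode; the cell reaction moves Fe²⁺ from high to low concentration with n = 2.
Q = [Fe²⁺]_dilute/[Fe²⁺]_conc = 3.3 × 10^-5/0.236 = 1.4 × 10^-4.
E = 0 − (RT/nF) ln Q = −((8.314×350)/(2×96500))(-8.875) = 0.1338 V.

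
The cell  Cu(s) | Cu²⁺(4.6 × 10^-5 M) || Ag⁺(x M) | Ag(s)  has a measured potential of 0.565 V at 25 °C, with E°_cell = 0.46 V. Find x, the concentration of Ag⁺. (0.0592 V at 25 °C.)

0.4 M

From the Nernst equation, log Q = n(E° − E)/0.0592 = 2(0.46 − 0.565)/0.0592 = -3.547, so Q = 2.84 × 10^-4.
With Q = [Cu²⁺]/[Ag⁺]^2 and the known concentrations, [Ag⁺]^2 in the denominator gives [Ag⁺] = 0.4 M.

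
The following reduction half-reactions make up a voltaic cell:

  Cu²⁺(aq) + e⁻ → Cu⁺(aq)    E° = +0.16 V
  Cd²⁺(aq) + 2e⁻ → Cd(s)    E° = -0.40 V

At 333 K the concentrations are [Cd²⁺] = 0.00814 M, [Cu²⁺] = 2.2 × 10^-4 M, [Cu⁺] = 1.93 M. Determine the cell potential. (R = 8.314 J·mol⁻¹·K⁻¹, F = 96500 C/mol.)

The Cu²⁺/Cu⁺ couple has the higher reduction potential and acts as the cathode, so E°_cell = +0.16 − (-0.40) = 0.56 V.
Balancing electrons gives n = 2; the reaction quotient is Q = [Cd²⁺]·[Cu⁺]^2/[Cu²⁺]^2 = 6.26 × 10^5.
E = E° − (RT/nF) ln Q = 0.56 − (8.314×333)/(2×96500) × (13.348) = 0.560 − 0.191 = 0.369 V.

0.369 V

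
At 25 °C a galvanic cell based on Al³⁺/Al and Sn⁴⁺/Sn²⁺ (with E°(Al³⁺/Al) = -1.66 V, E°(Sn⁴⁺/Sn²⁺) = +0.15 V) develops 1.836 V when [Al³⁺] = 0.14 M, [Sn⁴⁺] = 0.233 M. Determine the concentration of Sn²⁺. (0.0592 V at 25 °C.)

0.11 M

From the Nernst equation, log Q = n(E° − E)/0.0592 = 6(1.81 − 1.836)/0.0592 = -2.635, so Q = 0.00232.
With Q = [Al³⁺]^2·[Sn²⁺]^3/[Sn⁴⁺]^3 and the known concentrations, [Sn²⁺]^3 in the numerator gives [Sn²⁺] = 0.11 M.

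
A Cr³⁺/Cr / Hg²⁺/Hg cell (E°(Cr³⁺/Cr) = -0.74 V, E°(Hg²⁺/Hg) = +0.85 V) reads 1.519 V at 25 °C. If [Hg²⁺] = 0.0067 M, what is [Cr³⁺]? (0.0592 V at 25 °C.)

2.2 M

From the Nernst equation, log Q = n(E° − E)/0.0592 = 6(1.59 − 1.519)/0.0592 = 7.196, so Q = 1.57 × 10^7.
With Q = [Cr³⁺]^2/[Hg²⁺]^3 and the known concentrations, [Cr³⁺]^2 in the numerator gives [Cr³⁺] = 2.2 M.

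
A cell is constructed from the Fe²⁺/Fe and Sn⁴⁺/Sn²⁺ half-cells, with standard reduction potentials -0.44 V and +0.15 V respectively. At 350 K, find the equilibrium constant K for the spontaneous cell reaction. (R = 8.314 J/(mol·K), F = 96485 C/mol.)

E°_cell = +0.15 − (-0.44) = 0.59 V, with n = 2 electrons transferred.
At equilibrium E = 0, so the Nernst equation gives ln K = nFE°/RT = (2)(96485)(0.59)/((8.314)(350)) = 39.13.
K = e^39.13 = 9.8 × 10^16.

9.8 × 10^16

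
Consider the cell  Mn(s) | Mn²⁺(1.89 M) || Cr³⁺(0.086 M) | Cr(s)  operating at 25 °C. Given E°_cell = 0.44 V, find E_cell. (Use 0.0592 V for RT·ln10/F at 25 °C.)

0.411 V

Balancing electrons gives n = 6; the reaction quotient is Q = [Mn²⁺]^3/[Cr³⁺]^2 = 913.
At 25 °C, E = E° − (0.0592/n) log Q = 0.44 − (0.0592/6)(2.960) = 0.440 − 0.029 = 0.411 V.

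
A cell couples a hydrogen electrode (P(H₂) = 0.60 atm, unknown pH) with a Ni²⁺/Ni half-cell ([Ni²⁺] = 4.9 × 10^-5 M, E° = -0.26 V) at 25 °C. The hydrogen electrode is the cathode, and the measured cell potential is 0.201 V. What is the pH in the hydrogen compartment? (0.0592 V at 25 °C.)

E°_cell = 0.26 V and n = 2.
log Q = n(E° − E)/0.0592 = 2×(0.26 − 0.201)/0.0592 = 1.993.
With Q = [Ni²⁺]·P(H₂) / [H⁺]^2, solving for [H⁺] gives log[H⁺] = -3.262, so pH = 3.26.

pH = 3.26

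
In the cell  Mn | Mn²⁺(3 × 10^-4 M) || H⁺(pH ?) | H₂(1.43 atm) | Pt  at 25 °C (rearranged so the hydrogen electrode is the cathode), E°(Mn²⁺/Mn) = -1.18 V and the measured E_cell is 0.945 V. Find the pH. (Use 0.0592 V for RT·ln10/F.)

E°_cell = 1.18 V and n = 2.
log Q = n(E° − E)/0.0592 = 2×(1.18 − 0.945)/0.0592 = 7.939.
With Q = [Mn²⁺]·P(H₂) / [H⁺]^2, solving for [H⁺] gives log[H⁺] = -5.653, so pH = 5.65.

pH = 5.65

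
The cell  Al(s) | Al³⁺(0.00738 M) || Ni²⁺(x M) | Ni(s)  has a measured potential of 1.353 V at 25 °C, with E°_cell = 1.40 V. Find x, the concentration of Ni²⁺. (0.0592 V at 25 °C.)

9.8 × 10^-4 M

From the Nernst equation, log Q = n(E° − E)/0.0592 = 6(1.40 − 1.353)/0.0592 = 4.764, so Q = 5.8 × 10^4.
With Q = [Al³⁺]^2/[Ni²⁺]^3 and the known concentrations, [Ni²⁺]^3 in the denominator gives [Ni²⁺] = 9.8 × 10^-4 M.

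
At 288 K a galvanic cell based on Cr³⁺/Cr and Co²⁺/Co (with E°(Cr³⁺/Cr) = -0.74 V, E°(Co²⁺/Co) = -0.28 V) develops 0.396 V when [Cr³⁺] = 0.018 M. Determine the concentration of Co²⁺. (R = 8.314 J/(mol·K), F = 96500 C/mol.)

From the Nernst equation, ln Q = nF(E° − E)/RT = 6×96500×(0.46 − 0.396)/(8.314×288) = 15.476, so Q = 5.26 × 10^6.
With Q = [Cr³⁺]^2/[Co²⁺]^3 and the known concentrations, [Co²⁺]^3 in the denominator gives [Co²⁺] = 3.9 × 10^-4 M.

3.9 × 10^-4 M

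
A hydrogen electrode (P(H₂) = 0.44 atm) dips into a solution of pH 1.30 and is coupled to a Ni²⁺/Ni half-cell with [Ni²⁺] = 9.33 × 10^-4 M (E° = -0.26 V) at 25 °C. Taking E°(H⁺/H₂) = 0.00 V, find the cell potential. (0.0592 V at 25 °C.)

The hydrogen couple is the cathode, so E°_cell = 0.26 V; n = 2.
[H⁺] = 10^(−1.30) = 0.050 M, and Q = [Ni²⁺]·P(H₂) / [H⁺]^2 = 0.163.
E = E° − (0.0592/2) log Q = 0.26 − (0.0592/2)(-0.787) = 0.283 V.

0.28 V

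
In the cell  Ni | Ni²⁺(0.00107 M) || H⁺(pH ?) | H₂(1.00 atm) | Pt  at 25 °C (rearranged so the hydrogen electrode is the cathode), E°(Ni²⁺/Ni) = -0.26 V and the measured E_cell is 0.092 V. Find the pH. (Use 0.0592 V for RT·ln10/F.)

E°_cell = 0.26 V and n = 2.
log Q = n(E° − E)/0.0592 = 2×(0.26 − 0.092)/0.0592 = 5.676.
With Q = [Ni²⁺]·P(H₂) / [H⁺]^2, solving for [H⁺] gives log[H⁺] = -4.323, so pH = 4.32.

pH = 4.32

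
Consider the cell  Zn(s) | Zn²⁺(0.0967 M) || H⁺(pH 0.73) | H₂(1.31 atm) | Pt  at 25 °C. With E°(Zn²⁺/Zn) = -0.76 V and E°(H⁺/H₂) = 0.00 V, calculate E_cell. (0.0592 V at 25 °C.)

0.74 V

The hydrogen couple is the cathode, so E°_cell = 0.76 V; n = 2.
[H⁺] = 10^(−0.73) = 0.19 M, and Q = [Zn²⁺]·P(H₂) / [H⁺]^2 = 3.65.
E = E° − (0.0592/2) log Q = 0.76 − (0.0592/2)(0.563) = 0.743 V.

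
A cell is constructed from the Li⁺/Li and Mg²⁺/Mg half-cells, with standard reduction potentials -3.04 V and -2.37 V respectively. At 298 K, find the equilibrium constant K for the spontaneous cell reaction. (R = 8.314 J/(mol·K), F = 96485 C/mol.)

E°_cell = -2.37 − (-3.04) = 0.67 V, with n = 2 electrons transferred.
At equilibrium E = 0, so the Nernst equation gives ln K = nFE°/RT = (2)(96485)(0.67)/((8.314)(298)) = 52.18.
K = e^52.18 = 4.6 × 10^22.

4.6 × 10^22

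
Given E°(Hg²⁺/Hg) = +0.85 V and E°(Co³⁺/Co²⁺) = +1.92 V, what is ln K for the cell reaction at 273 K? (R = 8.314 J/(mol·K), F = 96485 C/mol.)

ln K = 91.0

E°_cell = +1.92 − (+0.85) = 1.07 V, with n = 2 electrons transferred.
At equilibrium E = 0, so the Nernst equation gives ln K = nFE°/RT = (2)(96485)(1.07)/((8.314)(273)) = 90.97.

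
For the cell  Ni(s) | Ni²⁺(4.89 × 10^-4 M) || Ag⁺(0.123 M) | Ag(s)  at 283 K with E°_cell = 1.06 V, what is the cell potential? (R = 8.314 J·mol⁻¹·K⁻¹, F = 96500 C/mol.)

1.10 V

Balancing electrons gives n = 2; the reaction quotient is Q = [Ni²⁺]/[Ag⁺]^2 = 0.0323.
E = E° − (RT/nF) ln Q = 1.06 − (8.314×283)/(2×96500) × (-3.432) = 1.060 + 0.042 = 1.102 V.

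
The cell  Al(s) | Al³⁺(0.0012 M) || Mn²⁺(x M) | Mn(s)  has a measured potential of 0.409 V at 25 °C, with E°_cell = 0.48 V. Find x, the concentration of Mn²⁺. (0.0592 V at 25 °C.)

From the Nernst equation, log Q = n(E° − E)/0.0592 = 6(0.48 − 0.409)/0.0592 = 7.196, so Q = 1.57 × 10^7.
With Q = [Al³⁺]^2/[Mn²⁺]^3 and the known concentrations, [Mn²⁺]^3 in the denominator gives [Mn²⁺] = 4.5 × 10^-5 M.

4.5 × 10^-5 M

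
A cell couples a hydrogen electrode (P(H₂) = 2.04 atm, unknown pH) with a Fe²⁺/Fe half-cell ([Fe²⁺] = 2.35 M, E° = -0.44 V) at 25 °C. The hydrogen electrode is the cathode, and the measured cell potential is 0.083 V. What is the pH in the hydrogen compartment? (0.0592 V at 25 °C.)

pH = 5.69

E°_cell = 0.44 V and n = 2.
log Q = n(E° − E)/0.0592 = 2×(0.44 − 0.083)/0.0592 = 12.061.
With Q = [Fe²⁺]·P(H₂) / [H⁺]^2, solving for [H⁺] gives log[H⁺] = -5.690, so pH = 5.69.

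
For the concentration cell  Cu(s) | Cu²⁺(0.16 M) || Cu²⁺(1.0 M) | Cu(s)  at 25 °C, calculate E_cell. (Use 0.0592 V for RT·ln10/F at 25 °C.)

0.024 V

Both half-cells are Cu²⁺/Cu, so E°_cell = 0. The concentrated side is the cathode; the cell reaction moves Cu²⁺ from high to low concentration with n = 2.
Q = [Cu²⁺]_dilute/[Cu²⁺]_conc = 0.16/1.0 = 0.160.
E = 0 − (0.0592/2) log Q = −(0.0592/2)(-0.796) = 0.0236 V.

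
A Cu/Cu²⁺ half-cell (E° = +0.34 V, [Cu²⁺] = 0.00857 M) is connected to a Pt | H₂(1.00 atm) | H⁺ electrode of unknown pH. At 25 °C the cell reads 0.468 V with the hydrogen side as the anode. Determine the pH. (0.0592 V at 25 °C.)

E°_cell = 0.34 V and n = 2.
log Q = n(E° − E)/0.0592 = 2×(0.34 − 0.468)/0.0592 = -4.324.
With Q = [H⁺]^2 / ([Cu²⁺]·P(H₂)), solving for [H⁺] gives log[H⁺] = -3.196, so pH = 3.20.

pH = 3.20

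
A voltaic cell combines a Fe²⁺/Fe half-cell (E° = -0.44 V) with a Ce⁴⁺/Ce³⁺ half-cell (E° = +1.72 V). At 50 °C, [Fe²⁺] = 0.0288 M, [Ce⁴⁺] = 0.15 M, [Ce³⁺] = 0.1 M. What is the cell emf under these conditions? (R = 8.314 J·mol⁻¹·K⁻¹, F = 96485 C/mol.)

The Ce⁴⁺/Ce³⁺ couple has the higher reduction potential and acts as the cathode, so E°_cell = +1.72 − (-0.44) = 2.16 V.
Balancing electrons gives n = 2; the reaction quotient is Q = [Fe²⁺]·[Ce³⁺]^2/[Ce⁴⁺]^2 = 0.0128.
E = E° − (RT/nF) ln Q = 2.16 − (8.314×323)/(2×96485) × (-4.358) = 2.160 + 0.061 = 2.221 V.

2.22 V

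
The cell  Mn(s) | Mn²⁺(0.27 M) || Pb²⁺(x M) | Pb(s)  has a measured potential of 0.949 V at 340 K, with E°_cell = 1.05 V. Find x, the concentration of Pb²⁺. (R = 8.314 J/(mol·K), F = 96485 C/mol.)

2.7 × 10^-4 M

From the Nernst equation, ln Q = nF(E° − E)/RT = 2×96485×(1.05 − 0.949)/(8.314×340) = 6.895, so Q = 987.
With Q = [Mn²⁺]/[Pb²⁺] and the known concentrations, [Pb²⁺] in the denominator gives [Pb²⁺] = 2.7 × 10^-4 M.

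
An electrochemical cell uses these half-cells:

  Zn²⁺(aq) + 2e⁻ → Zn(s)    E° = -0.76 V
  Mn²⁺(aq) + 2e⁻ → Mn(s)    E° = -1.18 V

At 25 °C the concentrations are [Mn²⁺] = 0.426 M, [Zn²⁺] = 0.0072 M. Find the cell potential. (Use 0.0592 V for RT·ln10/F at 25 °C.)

The Zn²⁺/Zn couple has the higher reduction potential and acts as the cathode, so E°_cell = -0.76 − (-1.18) = 0.42 V.
Balancing electrons gives n = 2; the reaction quotient is Q = [Mn²⁺]/[Zn²⁺] = 59.2.
At 25 °C, E = E° − (0.0592/n) log Q = 0.42 − (0.0592/2)(1.772) = 0.420 − 0.052 = 0.368 V.

0.368 V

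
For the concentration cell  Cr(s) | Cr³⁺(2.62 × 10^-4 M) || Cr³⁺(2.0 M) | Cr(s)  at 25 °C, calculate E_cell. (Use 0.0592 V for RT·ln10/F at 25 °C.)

0.077 V

Both half-cells are Cr³⁺/Cr, so E°_cell = 0. The concentrated side is the cathode; the cell reaction moves Cr³⁺ from high to low concentration with n = 3.
Q = [Cr³⁺]_dilute/[Cr³⁺]_conc = 2.62 × 10^-4/2.0 = 1.31 × 10^-4.
E = 0 − (0.0592/3) log Q = −(0.0592/3)(-3.883) = 0.0766 V.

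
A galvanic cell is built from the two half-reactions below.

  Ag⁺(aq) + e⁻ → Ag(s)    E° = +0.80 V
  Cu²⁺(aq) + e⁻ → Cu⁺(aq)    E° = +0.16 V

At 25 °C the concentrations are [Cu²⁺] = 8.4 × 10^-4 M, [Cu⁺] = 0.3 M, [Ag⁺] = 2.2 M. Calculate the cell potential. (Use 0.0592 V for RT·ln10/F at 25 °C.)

The Ag⁺/Ag couple has the higher reduction potential and acts as the cathode, so E°_cell = +0.80 − (+0.16) = 0.64 V.
Balancing electrons gives n = 1; the reaction quotient is Q = [Cu²⁺]/([Cu⁺]·[Ag⁺]) = 0.00127.
At 25 °C, E = E° − (0.0592/n) log Q = 0.64 − (0.0592/1)(-2.895) = 0.640 + 0.171 = 0.811 V.

0.811 V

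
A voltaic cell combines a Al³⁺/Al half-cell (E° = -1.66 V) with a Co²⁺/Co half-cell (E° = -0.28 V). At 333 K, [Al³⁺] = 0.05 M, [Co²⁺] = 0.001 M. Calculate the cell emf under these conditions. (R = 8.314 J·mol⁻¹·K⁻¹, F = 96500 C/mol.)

The Co²⁺/Co couple has the higher reduction potential and acts as the cathode, so E°_cell = -0.28 − (-1.66) = 1.38 V.
Balancing electrons gives n = 6; the reaction quotient is Q = [Al³⁺]^2/[Co²⁺]^3 = 2.5 × 10^6.
E = E° − (RT/nF) ln Q = 1.38 − (8.314×333)/(6×96500) × (14.732) = 1.380 − 0.070 = 1.310 V.

1.31 V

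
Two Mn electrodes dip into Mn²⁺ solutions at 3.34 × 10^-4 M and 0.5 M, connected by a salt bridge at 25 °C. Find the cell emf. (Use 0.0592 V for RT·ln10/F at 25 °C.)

Both half-cells are Mn²⁺/Mn, so E°_cell = 0. The concentrated side is the cathode; the cell reaction moves Mn²⁺ from high to low concentration with n = 2.
Q = [Mn²⁺]_dilute/[Mn²⁺]_conc = 3.34 × 10^-4/0.5 = 6.68 × 10^-4.
E = 0 − (0.0592/2) log Q = −(0.0592/2)(-3.175) = 0.0940 V.

0.094 V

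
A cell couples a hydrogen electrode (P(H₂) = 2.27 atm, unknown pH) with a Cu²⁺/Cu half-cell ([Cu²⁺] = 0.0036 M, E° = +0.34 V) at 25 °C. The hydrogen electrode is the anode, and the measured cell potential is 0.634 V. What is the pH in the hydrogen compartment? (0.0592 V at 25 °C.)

pH = 6.01

E°_cell = 0.34 V and n = 2.
log Q = n(E° − E)/0.0592 = 2×(0.34 − 0.634)/0.0592 = -9.932.
With Q = [H⁺]^2 / ([Cu²⁺]·P(H₂)), solving for [H⁺] gives log[H⁺] = -6.010, so pH = 6.01.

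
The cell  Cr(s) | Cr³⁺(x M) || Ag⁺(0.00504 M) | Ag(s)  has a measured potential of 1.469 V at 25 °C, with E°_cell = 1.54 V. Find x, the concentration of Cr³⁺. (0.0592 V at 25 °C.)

5.1 × 10^-4 M

From the Nernst equation, log Q = n(E° − E)/0.0592 = 3(1.54 − 1.469)/0.0592 = 3.598, so Q = 3960.
With Q = [Cr³⁺]/[Ag⁺]^3 and the known concentrations, [Cr³⁺] in the numerator gives [Cr³⁺] = 5.1 × 10^-4 M.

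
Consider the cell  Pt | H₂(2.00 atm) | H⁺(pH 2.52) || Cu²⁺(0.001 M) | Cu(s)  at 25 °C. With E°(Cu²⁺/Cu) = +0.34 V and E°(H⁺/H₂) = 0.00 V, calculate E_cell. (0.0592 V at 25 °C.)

0.41 V

The Cu²⁺/Cu couple is the cathode, so E°_cell = 0.34 V; n = 2.
[H⁺] = 10^(−2.52) = 0.0030 M, and Q = [H⁺]^2 / ([Cu²⁺]·P(H₂)) = 0.00456.
E = E° − (0.0592/2) log Q = 0.34 − (0.0592/2)(-2.341) = 0.409 V.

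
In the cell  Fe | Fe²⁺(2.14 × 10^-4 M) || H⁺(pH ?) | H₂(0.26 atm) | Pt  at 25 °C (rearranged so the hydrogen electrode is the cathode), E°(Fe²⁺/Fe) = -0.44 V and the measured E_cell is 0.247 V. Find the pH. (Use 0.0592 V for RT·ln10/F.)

pH = 5.39

E°_cell = 0.44 V and n = 2.
log Q = n(E° − E)/0.0592 = 2×(0.44 − 0.247)/0.0592 = 6.520.
With Q = [Fe²⁺]·P(H₂) / [H⁺]^2, solving for [H⁺] gives log[H⁺] = -5.387, so pH = 5.39.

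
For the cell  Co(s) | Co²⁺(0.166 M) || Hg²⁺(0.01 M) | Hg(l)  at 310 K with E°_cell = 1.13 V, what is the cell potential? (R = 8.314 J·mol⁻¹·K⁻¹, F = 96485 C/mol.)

1.09 V

Balancing electrons gives n = 2; the reaction quotient is Q = [Co²⁺]/[Hg²⁺] = 16.6.
E = E° − (RT/nF) ln Q = 1.13 − (8.314×310)/(2×96485) × (2.809) = 1.130 − 0.038 = 1.092 V.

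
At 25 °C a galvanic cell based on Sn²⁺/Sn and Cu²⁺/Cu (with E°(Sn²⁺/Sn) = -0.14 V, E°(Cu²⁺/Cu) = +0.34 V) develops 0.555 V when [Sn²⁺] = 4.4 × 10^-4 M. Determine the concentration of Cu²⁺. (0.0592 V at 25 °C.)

From the Nernst equation, log Q = n(E° − E)/0.0592 = 2(0.48 − 0.555)/0.0592 = -2.534, so Q = 0.00293.
With Q = [Sn²⁺]/[Cu²⁺] and the known concentrations, [Cu²⁺] in the denominator gives [Cu²⁺] = 0.15 M.

0.15 M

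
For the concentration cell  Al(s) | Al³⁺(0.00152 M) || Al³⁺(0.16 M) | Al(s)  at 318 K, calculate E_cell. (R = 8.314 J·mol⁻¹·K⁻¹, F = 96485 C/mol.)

Both half-cells are Al³⁺/Al, so E°_cell = 0. The concentrated side is the cathode; the cell reaction moves Al³⁺ from high to low concentration with n = 3.
Q = [Al³⁺]_dilute/[Al³⁺]_conc = 0.00152/0.16 = 0.00950.
E = 0 − (RT/nF) ln Q = −((8.314×318)/(3×96485))(-4.656) = 0.0425 V.

0.043 V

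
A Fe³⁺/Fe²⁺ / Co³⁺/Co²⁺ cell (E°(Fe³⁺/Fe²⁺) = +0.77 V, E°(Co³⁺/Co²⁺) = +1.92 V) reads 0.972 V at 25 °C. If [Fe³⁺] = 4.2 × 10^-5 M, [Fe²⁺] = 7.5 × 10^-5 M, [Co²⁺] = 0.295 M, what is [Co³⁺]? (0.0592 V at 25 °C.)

1.6 × 10^-4 M

From the Nernst equation, log Q = n(E° − E)/0.0592 = 1(1.15 − 0.972)/0.0592 = 3.007, so Q = 1020.
With Q = [Fe³⁺]·[Co²⁺]/([Fe²⁺]·[Co³⁺]) and the known concentrations, [Co³⁺] in the denominator gives [Co³⁺] = 1.6 × 10^-4 M.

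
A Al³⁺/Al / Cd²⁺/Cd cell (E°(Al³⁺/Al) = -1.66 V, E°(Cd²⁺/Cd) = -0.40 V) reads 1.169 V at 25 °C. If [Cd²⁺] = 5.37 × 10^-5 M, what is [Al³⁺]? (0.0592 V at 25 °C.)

From the Nernst equation, log Q = n(E° − E)/0.0592 = 6(1.26 − 1.169)/0.0592 = 9.223, so Q = 1.67 × 10^9.
With Q = [Al³⁺]^2/[Cd²⁺]^3 and the known concentrations, [Al³⁺]^2 in the numerator gives [Al³⁺] = 0.016 M.

0.016 M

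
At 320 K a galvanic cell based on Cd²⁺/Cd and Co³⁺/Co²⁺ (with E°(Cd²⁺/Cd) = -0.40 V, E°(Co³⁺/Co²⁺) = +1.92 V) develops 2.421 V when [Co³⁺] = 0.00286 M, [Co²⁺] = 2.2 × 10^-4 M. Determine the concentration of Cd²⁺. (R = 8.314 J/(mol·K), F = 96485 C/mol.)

0.11 M

From the Nernst equation, ln Q = nF(E° − E)/RT = 2×96485×(2.32 − 2.421)/(8.314×320) = -7.326, so Q = 6.58 × 10^-4.
With Q = [Cd²⁺]·[Co²⁺]^2/[Co³⁺]^2 and the known concentrations, [Cd²⁺] in the numerator gives [Cd²⁺] = 0.11 M.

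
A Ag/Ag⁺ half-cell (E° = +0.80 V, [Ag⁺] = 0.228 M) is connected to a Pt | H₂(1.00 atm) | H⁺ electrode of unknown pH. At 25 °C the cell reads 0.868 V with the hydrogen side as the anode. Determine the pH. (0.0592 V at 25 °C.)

E°_cell = 0.80 V and n = 2.
log Q = n(E° − E)/0.0592 = 2×(0.80 − 0.868)/0.0592 = -2.297.
With Q = [H⁺]^2 / ([Ag⁺]^2·P(H₂)), solving for [H⁺] gives log[H⁺] = -1.791, so pH = 1.79.

pH = 1.79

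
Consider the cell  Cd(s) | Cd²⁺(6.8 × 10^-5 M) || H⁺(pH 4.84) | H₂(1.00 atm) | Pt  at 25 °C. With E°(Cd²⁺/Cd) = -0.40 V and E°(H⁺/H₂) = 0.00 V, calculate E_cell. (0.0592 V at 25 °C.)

0.24 V

The hydrogen couple is the cathode, so E°_cell = 0.40 V; n = 2.
[H⁺] = 10^(−4.84) = 1.4 × 10^-5 M, and Q = [Cd²⁺]·P(H₂) / [H⁺]^2 = 3.25 × 10^5.
E = E° − (0.0592/2) log Q = 0.40 − (0.0592/2)(5.513) = 0.237 V.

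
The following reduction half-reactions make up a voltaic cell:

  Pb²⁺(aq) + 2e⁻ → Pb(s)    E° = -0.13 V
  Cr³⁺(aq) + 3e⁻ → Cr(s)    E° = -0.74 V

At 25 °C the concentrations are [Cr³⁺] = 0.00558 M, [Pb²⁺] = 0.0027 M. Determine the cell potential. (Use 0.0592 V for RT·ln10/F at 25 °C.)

0.578 V

The Pb²⁺/Pb couple has the higher reduction potential and acts as the cathode, so E°_cell = -0.13 − (-0.74) = 0.61 V.
Balancing electrons gives n = 6; the reaction quotient is Q = [Cr³⁺]^2/[Pb²⁺]^3 = 1580.
At 25 °C, E = E° − (0.0592/n) log Q = 0.61 − (0.0592/6)(3.199) = 0.610 − 0.032 = 0.578 V.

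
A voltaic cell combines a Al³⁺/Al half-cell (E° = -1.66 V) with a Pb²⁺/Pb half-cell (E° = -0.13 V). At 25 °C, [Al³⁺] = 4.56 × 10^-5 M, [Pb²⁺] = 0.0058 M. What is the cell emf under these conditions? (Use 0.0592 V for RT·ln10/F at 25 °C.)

The Pb²⁺/Pb couple has the higher reduction potential and acts as the cathode, so E°_cell = -0.13 − (-1.66) = 1.53 V.
Balancing electrons gives n = 6; the reaction quotient is Q = [Al³⁺]^2/[Pb²⁺]^3 = 0.0107.
At 25 °C, E = E° − (0.0592/n) log Q = 1.53 − (0.0592/6)(-1.972) = 1.530 + 0.019 = 1.549 V.

1.55 V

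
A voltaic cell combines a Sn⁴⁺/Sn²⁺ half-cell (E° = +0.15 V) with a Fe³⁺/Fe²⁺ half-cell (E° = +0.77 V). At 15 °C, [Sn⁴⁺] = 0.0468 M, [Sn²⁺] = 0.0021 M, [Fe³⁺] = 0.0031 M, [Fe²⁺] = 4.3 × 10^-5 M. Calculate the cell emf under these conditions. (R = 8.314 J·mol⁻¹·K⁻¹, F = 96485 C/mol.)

0.688 V

The Fe³⁺/Fe²⁺ couple has the higher reduction potential and acts as the cathode, so E°_cell = +0.77 − (+0.15) = 0.62 V.
Balancing electrons gives n = 2; the reaction quotient is Q = [Sn⁴⁺]·[Fe²⁺]^2/([Sn²⁺]·[Fe³⁺]^2) = 0.00429.
E = E° − (RT/nF) ln Q = 0.62 − (8.314×288)/(2×96485) × (-5.452) = 0.620 + 0.068 = 0.688 V.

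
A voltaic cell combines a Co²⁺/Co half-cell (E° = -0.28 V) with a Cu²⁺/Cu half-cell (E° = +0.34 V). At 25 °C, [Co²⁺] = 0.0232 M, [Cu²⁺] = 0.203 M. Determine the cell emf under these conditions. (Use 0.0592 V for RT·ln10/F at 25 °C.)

The Cu²⁺/Cu couple has the higher reduction potential and acts as the cathode, so E°_cell = +0.34 − (-0.28) = 0.62 V.
Balancing electrons gives n = 2; the reaction quotient is Q = [Co²⁺]/[Cu²⁺] = 0.114.
At 25 °C, E = E° − (0.0592/n) log Q = 0.62 − (0.0592/2)(-0.942) = 0.620 + 0.028 = 0.648 V.

0.648 V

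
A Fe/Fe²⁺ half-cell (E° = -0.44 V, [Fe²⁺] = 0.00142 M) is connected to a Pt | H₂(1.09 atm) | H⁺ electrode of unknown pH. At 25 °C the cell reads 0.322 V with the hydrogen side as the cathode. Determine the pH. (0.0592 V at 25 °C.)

E°_cell = 0.44 V and n = 2.
log Q = n(E° − E)/0.0592 = 2×(0.44 − 0.322)/0.0592 = 3.986.
With Q = [Fe²⁺]·P(H₂) / [H⁺]^2, solving for [H⁺] gives log[H⁺] = -3.398, so pH = 3.40.

pH = 3.40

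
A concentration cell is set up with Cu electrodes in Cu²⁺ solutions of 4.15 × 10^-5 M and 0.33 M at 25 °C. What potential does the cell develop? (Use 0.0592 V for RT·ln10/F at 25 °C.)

Both half-cells are Cu²⁺/Cu, so E°_cell = 0. The concentrated side is the cathode; the cell reaction moves Cu²⁺ from high to low concentration with n = 2.
Q = [Cu²⁺]_dilute/[Cu²⁺]_conc = 4.15 × 10^-5/0.33 = 1.26 × 10^-4.
E = 0 − (0.0592/2) log Q = −(0.0592/2)(-3.900) = 0.1154 V.

0.12 V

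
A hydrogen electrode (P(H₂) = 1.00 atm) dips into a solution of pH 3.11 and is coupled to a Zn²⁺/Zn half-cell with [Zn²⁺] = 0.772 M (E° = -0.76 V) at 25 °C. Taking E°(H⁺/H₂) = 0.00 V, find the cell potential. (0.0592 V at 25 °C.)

The hydrogen couple is the cathode, so E°_cell = 0.76 V; n = 2.
[H⁺] = 10^(−3.11) = 7.8 × 10^-4 M, and Q = [Zn²⁺]·P(H₂) / [H⁺]^2 = 1.28 × 10^6.
E = E° − (0.0592/2) log Q = 0.76 − (0.0592/2)(6.108) = 0.579 V.

0.58 V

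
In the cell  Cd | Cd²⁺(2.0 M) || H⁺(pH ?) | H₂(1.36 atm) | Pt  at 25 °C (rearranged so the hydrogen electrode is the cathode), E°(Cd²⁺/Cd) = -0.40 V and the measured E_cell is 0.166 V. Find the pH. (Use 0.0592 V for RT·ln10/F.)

pH = 3.74

E°_cell = 0.40 V and n = 2.
log Q = n(E° − E)/0.0592 = 2×(0.40 − 0.166)/0.0592 = 7.905.
With Q = [Cd²⁺]·P(H₂) / [H⁺]^2, solving for [H⁺] gives log[H⁺] = -3.735, so pH = 3.74.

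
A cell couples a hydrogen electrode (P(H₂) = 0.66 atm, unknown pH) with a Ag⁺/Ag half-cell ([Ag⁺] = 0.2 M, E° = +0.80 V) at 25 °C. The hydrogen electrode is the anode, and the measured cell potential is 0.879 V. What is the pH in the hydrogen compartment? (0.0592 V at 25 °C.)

E°_cell = 0.80 V and n = 2.
log Q = n(E° − E)/0.0592 = 2×(0.80 − 0.879)/0.0592 = -2.669.
With Q = [H⁺]^2 / ([Ag⁺]^2·P(H₂)), solving for [H⁺] gives log[H⁺] = -2.124, so pH = 2.12.

pH = 2.12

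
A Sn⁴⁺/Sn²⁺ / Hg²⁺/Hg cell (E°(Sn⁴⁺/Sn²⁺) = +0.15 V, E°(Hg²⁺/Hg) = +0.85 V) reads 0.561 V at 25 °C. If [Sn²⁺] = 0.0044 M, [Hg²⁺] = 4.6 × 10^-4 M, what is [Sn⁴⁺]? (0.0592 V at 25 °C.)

From the Nernst equation, log Q = n(E° − E)/0.0592 = 2(0.70 − 0.561)/0.0592 = 4.696, so Q = 4.97 × 10^4.
With Q = [Sn⁴⁺]/([Sn²⁺]·[Hg²⁺]) and the known concentrations, [Sn⁴⁺] in the numerator gives [Sn⁴⁺] = 0.1 M.

0.1 M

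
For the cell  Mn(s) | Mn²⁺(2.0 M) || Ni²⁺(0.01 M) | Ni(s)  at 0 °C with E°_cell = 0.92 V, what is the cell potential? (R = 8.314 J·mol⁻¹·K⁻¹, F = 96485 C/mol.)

0.858 V

Balancing electrons gives n = 2; the reaction quotient is Q = [Mn²⁺]/[Ni²⁺] = 200.
E = E° − (RT/nF) ln Q = 0.92 − (8.314×273)/(2×96485) × (5.298) = 0.920 − 0.062 = 0.858 V.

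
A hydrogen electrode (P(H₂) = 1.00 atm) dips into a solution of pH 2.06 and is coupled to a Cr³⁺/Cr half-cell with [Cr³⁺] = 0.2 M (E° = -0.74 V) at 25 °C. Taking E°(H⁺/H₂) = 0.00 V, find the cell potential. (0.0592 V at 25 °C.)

0.63 V

The hydrogen couple is the cathode, so E°_cell = 0.74 V; n = 6.
[H⁺] = 10^(−2.06) = 0.0087 M, and Q = [Cr³⁺]^2·P(H₂)^3 / [H⁺]^6 = 9.16 × 10^10.
E = E° − (0.0592/6) log Q = 0.74 − (0.0592/6)(10.962) = 0.632 V.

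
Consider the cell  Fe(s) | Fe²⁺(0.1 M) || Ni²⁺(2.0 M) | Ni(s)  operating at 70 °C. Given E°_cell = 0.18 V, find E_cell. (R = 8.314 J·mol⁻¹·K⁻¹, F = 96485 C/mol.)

Balancing electrons gives n = 2; the reaction quotient is Q = [Fe²⁺]/[Ni²⁺] = 0.0500.
E = E° − (RT/nF) ln Q = 0.18 − (8.314×343)/(2×96485) × (-2.996) = 0.180 + 0.044 = 0.224 V.

0.224 V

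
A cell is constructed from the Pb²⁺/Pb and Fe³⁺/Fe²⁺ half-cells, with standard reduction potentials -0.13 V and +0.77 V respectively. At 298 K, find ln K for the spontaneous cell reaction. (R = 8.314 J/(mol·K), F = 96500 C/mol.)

ln K = 70.1

E°_cell = +0.77 − (-0.13) = 0.90 V, with n = 2 electrons transferred.
At equilibrium E = 0, so the Nernst equation gives ln K = nFE°/RT = (2)(96500)(0.90)/((8.314)(298)) = 70.11.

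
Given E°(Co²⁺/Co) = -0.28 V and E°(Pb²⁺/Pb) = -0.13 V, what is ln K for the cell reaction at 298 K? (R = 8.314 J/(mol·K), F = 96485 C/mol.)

E°_cell = -0.13 − (-0.28) = 0.15 V, with n = 2 electrons transferred.
At equilibrium E = 0, so the Nernst equation gives ln K = nFE°/RT = (2)(96485)(0.15)/((8.314)(298)) = 11.68.

ln K = 11.7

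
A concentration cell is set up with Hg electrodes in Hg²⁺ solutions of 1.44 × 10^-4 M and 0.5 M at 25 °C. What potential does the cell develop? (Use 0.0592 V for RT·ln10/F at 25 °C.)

0.10 V

Both half-cells are Hg²⁺/Hg, so E°_cell = 0. The concentrated side is the cathode; the cell reaction moves Hg²⁺ from high to low concentration with n = 2.
Q = [Hg²⁺]_dilute/[Hg²⁺]_conc = 1.44 × 10^-4/0.5 = 2.88 × 10^-4.
E = 0 − (0.0592/2) log Q = −(0.0592/2)(-3.541) = 0.1048 V.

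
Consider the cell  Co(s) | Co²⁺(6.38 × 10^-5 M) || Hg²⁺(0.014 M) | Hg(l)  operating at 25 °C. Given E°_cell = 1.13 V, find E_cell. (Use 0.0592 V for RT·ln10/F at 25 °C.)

1.20 V

Balancing electrons gives n = 2; the reaction quotient is Q = [Co²⁺]/[Hg²⁺] = 0.00456.
At 25 °C, E = E° − (0.0592/n) log Q = 1.13 − (0.0592/2)(-2.341) = 1.130 + 0.069 = 1.199 V.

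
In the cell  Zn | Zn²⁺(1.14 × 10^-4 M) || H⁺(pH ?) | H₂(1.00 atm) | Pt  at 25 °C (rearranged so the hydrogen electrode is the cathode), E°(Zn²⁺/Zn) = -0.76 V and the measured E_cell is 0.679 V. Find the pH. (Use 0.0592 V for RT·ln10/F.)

E°_cell = 0.76 V and n = 2.
log Q = n(E° − E)/0.0592 = 2×(0.76 − 0.679)/0.0592 = 2.736.
With Q = [Zn²⁺]·P(H₂) / [H⁺]^2, solving for [H⁺] gives log[H⁺] = -3.340, so pH = 3.34.

pH = 3.34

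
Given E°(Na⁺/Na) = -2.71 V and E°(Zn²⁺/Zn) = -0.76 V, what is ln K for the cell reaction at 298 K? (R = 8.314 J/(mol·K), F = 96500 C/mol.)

E°_cell = -0.76 − (-2.71) = 1.95 V, with n = 2 electrons transferred.
At equilibrium E = 0, so the Nernst equation gives ln K = nFE°/RT = (2)(96500)(1.95)/((8.314)(298)) = 151.90.

ln K = 151.9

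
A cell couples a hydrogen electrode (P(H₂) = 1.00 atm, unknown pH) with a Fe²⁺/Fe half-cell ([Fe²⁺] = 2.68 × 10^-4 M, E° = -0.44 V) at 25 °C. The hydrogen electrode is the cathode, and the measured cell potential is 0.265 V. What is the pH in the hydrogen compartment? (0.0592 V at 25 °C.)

E°_cell = 0.44 V and n = 2.
log Q = n(E° − E)/0.0592 = 2×(0.44 − 0.265)/0.0592 = 5.912.
With Q = [Fe²⁺]·P(H₂) / [H⁺]^2, solving for [H⁺] gives log[H⁺] = -4.742, so pH = 4.74.

pH = 4.74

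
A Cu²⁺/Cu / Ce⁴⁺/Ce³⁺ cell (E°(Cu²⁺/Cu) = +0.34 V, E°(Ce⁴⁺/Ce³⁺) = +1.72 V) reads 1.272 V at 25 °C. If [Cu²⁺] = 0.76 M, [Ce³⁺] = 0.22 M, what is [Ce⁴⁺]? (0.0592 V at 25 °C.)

From the Nernst equation, log Q = n(E° − E)/0.0592 = 2(1.38 − 1.272)/0.0592 = 3.649, so Q = 4450.
With Q = [Cu²⁺]·[Ce³⁺]^2/[Ce⁴⁺]^2 and the known concentrations, [Ce⁴⁺]^2 in the denominator gives [Ce⁴⁺] = 0.0029 M.

0.0029 M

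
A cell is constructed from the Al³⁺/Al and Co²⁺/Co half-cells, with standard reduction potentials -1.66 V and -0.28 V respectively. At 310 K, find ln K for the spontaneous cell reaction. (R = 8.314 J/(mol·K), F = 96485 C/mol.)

E°_cell = -0.28 − (-1.66) = 1.38 V, with n = 6 electrons transferred.
At equilibrium E = 0, so the Nernst equation gives ln K = nFE°/RT = (6)(96485)(1.38)/((8.314)(310)) = 309.97.

ln K = 310.0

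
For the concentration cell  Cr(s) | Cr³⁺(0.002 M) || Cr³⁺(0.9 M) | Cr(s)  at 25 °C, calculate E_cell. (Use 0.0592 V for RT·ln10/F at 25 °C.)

Both half-cells are Cr³⁺/Cr, so E°_cell = 0. The concentrated side is the cathode; the cell reaction moves Cr³⁺ from high to low concentration with n = 3.
Q = [Cr³⁺]_dilute/[Cr³⁺]_conc = 0.002/0.9 = 0.00222.
E = 0 − (0.0592/3) log Q = −(0.0592/3)(-2.653) = 0.0524 V.

0.052 V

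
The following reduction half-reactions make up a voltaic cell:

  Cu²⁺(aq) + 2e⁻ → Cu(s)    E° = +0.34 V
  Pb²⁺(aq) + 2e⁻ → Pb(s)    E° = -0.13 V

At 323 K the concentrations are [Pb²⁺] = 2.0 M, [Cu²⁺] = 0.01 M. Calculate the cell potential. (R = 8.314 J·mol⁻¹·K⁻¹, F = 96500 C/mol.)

0.396 V

The Cu²⁺/Cu couple has the higher reduction potential and acts as the cathode, so E°_cell = +0.34 − (-0.13) = 0.47 V.
Balancing electrons gives n = 2; the reaction quotient is Q = [Pb²⁺]/[Cu²⁺] = 200.
E = E° − (RT/nF) ln Q = 0.47 − (8.314×323)/(2×96500) × (5.298) = 0.470 − 0.074 = 0.396 V.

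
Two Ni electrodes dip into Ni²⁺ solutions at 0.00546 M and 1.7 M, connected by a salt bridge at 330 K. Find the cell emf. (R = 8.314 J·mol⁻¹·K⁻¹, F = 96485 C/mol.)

Both half-cells are Ni²⁺/Ni, so E°_cell = 0. The concentrated side is the cathode; the cell reaction moves Ni²⁺ from high to low concentration with n = 2.
Q = [Ni²⁺]_dilute/[Ni²⁺]_conc = 0.00546/1.7 = 0.00321.
E = 0 − (RT/nF) ln Q = −((8.314×330)/(2×96485))(-5.741) = 0.0816 V.

0.082 V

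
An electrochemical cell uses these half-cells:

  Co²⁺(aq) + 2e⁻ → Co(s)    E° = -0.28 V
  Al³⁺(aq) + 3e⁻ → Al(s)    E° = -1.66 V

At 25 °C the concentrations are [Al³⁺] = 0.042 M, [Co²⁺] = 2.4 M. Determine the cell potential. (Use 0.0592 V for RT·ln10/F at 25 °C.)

1.42 V

The Co²⁺/Co couple has the higher reduction potential and acts as the cathode, so E°_cell = -0.28 − (-1.66) = 1.38 V.
Balancing electrons gives n = 6; the reaction quotient is Q = [Al³⁺]^2/[Co²⁺]^3 = 1.28 × 10^-4.
At 25 °C, E = E° − (0.0592/n) log Q = 1.38 − (0.0592/6)(-3.894) = 1.380 + 0.038 = 1.418 V.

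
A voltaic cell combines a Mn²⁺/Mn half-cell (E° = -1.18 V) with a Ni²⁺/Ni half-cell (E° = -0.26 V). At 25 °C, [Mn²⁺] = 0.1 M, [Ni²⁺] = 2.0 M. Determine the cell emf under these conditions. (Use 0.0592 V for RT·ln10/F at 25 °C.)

0.959 V

The Ni²⁺/Ni couple has the higher reduction potential and acts as the cathode, so E°_cell = -0.26 − (-1.18) = 0.92 V.
Balancing electrons gives n = 2; the reaction quotient is Q = [Mn²⁺]/[Ni²⁺] = 0.0500.
At 25 °C, E = E° − (0.0592/n) log Q = 0.92 − (0.0592/2)(-1.301) = 0.920 + 0.039 = 0.959 V.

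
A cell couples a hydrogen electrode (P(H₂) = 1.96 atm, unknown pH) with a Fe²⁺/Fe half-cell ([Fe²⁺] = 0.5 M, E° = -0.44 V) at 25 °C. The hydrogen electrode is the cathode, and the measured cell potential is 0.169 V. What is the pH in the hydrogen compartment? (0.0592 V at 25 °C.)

pH = 4.58

E°_cell = 0.44 V and n = 2.
log Q = n(E° − E)/0.0592 = 2×(0.44 − 0.169)/0.0592 = 9.155.
With Q = [Fe²⁺]·P(H₂) / [H⁺]^2, solving for [H⁺] gives log[H⁺] = -4.582, so pH = 4.58.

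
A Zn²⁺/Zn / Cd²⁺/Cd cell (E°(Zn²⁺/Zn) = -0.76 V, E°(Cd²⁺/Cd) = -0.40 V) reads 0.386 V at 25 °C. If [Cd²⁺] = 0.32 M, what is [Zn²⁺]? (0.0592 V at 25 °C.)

0.042 M

From the Nernst equation, log Q = n(E° − E)/0.0592 = 2(0.36 − 0.386)/0.0592 = -0.878, so Q = 0.132.
With Q = [Zn²⁺]/[Cd²⁺] and the known concentrations, [Zn²⁺] in the numerator gives [Zn²⁺] = 0.042 M.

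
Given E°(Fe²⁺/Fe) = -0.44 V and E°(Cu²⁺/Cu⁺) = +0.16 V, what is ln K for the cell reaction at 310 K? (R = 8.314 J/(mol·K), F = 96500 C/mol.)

ln K = 44.9

E°_cell = +0.16 − (-0.44) = 0.60 V, with n = 2 electrons transferred.
At equilibrium E = 0, so the Nernst equation gives ln K = nFE°/RT = (2)(96500)(0.60)/((8.314)(310)) = 44.93.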